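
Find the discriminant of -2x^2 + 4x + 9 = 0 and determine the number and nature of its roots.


For ax^2 + bx + c = 0, discriminant D = b^2 - 4ac
Here a = -2, b = 4, c = 9
D = (4)^2 - 4(-2)(9) = 16 + 72 = 88

D = 88 > 0 but not a perfect square
The equation has 2 distinct real irrational roots.

Discriminant = 88, 2 distinct real irrational roots


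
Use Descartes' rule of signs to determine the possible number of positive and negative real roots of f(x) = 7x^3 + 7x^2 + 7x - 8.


Descartes' rule of signs:

For positive roots, count sign changes in f(x) = 7x^3 + 7x^2 + 7x - 8:
Signs of coefficients: +, +, +, -
Number of sign changes: 1
Possible positive real roots: 1

For negative roots, examine f(-x) = -7x^3 + 7x^2 - 7x - 8:
Signs of coefficients: -, +, -, -
Number of sign changes: 2
Possible negative real roots: 2, 0

Positive roots: 1; Negative roots: 2 or 0


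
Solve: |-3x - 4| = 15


An absolute value equation |expr| = 15 gives two cases:
Case 1: -3x - 4 = 15
  -3x = 19, so x = -19/3
Case 2: -3x - 4 = -15
  -3x = -11, so x = 11/3

x = -19/3, x = 11/3


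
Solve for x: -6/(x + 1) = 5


Multiply both sides by (x + 1): -6 = 5(x + 1)
Distribute: -6 = 5x + 5
5x = -6 - 5 = -11
x = -11/5

x = -11/5


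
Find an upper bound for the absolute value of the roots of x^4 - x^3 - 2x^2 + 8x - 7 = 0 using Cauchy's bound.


Cauchy's bound: all roots r satisfy |r| <= 1 + max(|a_i/a_n|) for i = 0,...,n-1
where a_n is the leading coefficient.

Coefficients: [1, -1, -2, 8, -7]
Leading coefficient a_n = 1
Ratios |a_i/a_n|: 1, 2, 8, 7
Maximum ratio: 8
Cauchy's bound: |r| <= 1 + 8 = 9

Upper bound = 9


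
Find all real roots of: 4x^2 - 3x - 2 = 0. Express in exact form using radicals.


Using the quadratic formula: x = (-b ± sqrt(b^2 - 4ac)) / (2a)
Here a = 4, b = -3, c = -2
Discriminant = b^2 - 4ac = (-3)^2 - 4(4)(-2) = 9 + 32 = 41
Since discriminant = 41 > 0, there are two real roots.
x = (3 ± sqrt(41)) / 8
Numerically: x ≈ 1.1754 or x ≈ -0.4254

x = (3 + sqrt(41)) / 8 or x = (3 - sqrt(41)) / 8


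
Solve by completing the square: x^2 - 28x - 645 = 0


Start: x^2 - 28x - 645 = 0
Move constant: x^2 - 28x = 645
Half of -28 is -14, squared is 196
Add 196 to both sides: x^2 - 28x + 196 = 841
(x - 14)^2 = 841
x - 14 = ±29
x = 14 + 29 = 43 or x = 14 - 29 = -15

x = -15, x = 43


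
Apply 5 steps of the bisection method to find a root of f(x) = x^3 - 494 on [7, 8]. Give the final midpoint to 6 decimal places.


f(x) = x^3 - 494
f(7) = -151 < 0
f(8) = 18 > 0

Step 1: midpoint = (7.000000 + 8.000000)/2 = 7.500000
  f(7.500000) = -72.125000
  f(mid) < 0, so root is in [7.500000, 8.000000]

Step 2: midpoint = (7.500000 + 8.000000)/2 = 7.750000
  f(7.750000) = -28.515625
  f(mid) < 0, so root is in [7.750000, 8.000000]

Step 3: midpoint = (7.750000 + 8.000000)/2 = 7.875000
  f(7.875000) = -5.626953
  f(mid) < 0, so root is in [7.875000, 8.000000]

Step 4: midpoint = (7.875000 + 8.000000)/2 = 7.937500
  f(7.937500) = 6.093506
  f(mid) > 0, so root is in [7.875000, 7.937500]

Step 5: midpoint = (7.875000 + 7.937500)/2 = 7.906250
  f(7.906250) = 0.210114
  f(mid) > 0, so root is in [7.875000, 7.906250]

midpoint = 7.906250


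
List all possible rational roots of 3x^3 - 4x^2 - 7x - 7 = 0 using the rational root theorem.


Rational root theorem: possible roots are ±p/q where:
  p divides the constant term (-7): p ∈ {1, 7}
  q divides the leading coefficient (3): q ∈ {1, 3}

All possible rational roots: -7, -7/3, -1, -1/3, 1/3, 1, 7/3, 7

-7, -7/3, -1, -1/3, 1/3, 1, 7/3, 7


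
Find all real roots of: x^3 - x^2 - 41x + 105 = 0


Let p(x) = x^3 - x^2 - 41x + 105. By the rational root theorem (leading coefficient 1), any rational root is an integer divisor of 105: try ±1, ±2, ... in turn.
Test x = 1: value = 64 ≠ 0.
Test x = -1: value = 144 ≠ 0.
Test x = 3: value = 0 ✓, so (x - 3) is a factor.
Synthetic division by (x - 3): bring down 1; 1(3) - 1 = 2; 2(3) - 41 = -35; (-35)(3) + 105 = 0 → quotient x^2 + 2x - 35, remainder 0.
Solve the quadratic x^2 + 2x - 35 = 0: discriminant = 2^2 - 4(1)(-35) = 4 + 140 = 144.
sqrt(144) = 12, so x = (-2 ± 12)/2: x = 5 or x = -7.

x = -7, x = 3, x = 5


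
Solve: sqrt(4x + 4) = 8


Square both sides: 4x + 4 = 8^2 = 64
4x = 64 - 4 = 60
x = 15
Check: sqrt(4*15 + 4) = sqrt(64) = 8 ✓

x = 15


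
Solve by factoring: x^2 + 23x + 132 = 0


We need two numbers that multiply to 132 and add to 23.
Those numbers are 11 and 12 (since 11 * 12 = 132 and 11 + 12 = 23).
So x^2 + 23x + 132 = (x + 11)(x + 12) = 0
Setting each factor to zero: x = -11 or x = -12

x = -12, x = -11


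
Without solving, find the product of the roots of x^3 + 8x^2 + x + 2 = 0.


By Vieta's formulas for x^3 + bx^2 + cx + d = 0:
  r1 + r2 + r3 = -b/a = -8
  r1*r2 + r1*r3 + r2*r3 = c/a = 1
  r1*r2*r3 = -d/a = -2


Product = -2


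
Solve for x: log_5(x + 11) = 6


Convert to exponential form: x + 11 = 5^6 = 15625
x = 15625 - 11 = 15614
Check: log_5(15614 + 11) = log_5(15625) = log_5(15625) = 6 ✓

x = 15614


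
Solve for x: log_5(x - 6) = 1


Convert to exponential form: x - 6 = 5^1 = 5
x = 5 + 6 = 11
Check: log_5(11 - 6) = log_5(5) = log_5(5) = 1 ✓

x = 11


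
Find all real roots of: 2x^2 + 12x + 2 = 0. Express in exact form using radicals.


Using the quadratic formula: x = (-b ± sqrt(b^2 - 4ac)) / (2a)
Here a = 2, b = 12, c = 2
Discriminant = b^2 - 4ac = 12^2 - 4(2)(2) = 144 - 16 = 128
Since discriminant = 128 > 0, there are two real roots.
x = (-12 ± 8*sqrt(2)) / 4
Simplifying: x = -3 ± 2*sqrt(2)
Numerically: x ≈ -0.1716 or x ≈ -5.8284

x = -3 + 2*sqrt(2) or x = -3 - 2*sqrt(2)


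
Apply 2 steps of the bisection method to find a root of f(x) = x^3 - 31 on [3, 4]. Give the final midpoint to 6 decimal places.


f(x) = x^3 - 31
f(3) = -4 < 0
f(4) = 33 > 0

Step 1: midpoint = (3.000000 + 4.000000)/2 = 3.500000
  f(3.500000) = 11.875000
  f(mid) > 0, so root is in [3.000000, 3.500000]

Step 2: midpoint = (3.000000 + 3.500000)/2 = 3.250000
  f(3.250000) = 3.328125
  f(mid) > 0, so root is in [3.000000, 3.250000]

midpoint = 3.250000


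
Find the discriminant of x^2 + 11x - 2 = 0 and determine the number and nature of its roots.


For ax^2 + bx + c = 0, discriminant D = b^2 - 4ac
Here a = 1, b = 11, c = -2
D = (11)^2 - 4(1)(-2) = 121 + 8 = 129

D = 129 > 0 but not a perfect square
The equation has 2 distinct real irrational roots.

Discriminant = 129, 2 distinct real irrational roots


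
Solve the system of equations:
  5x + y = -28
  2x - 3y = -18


Using Cramer's rule:
Determinant D = (5)(-3) - (2)(1) = -15 - 2 = -17
Dx = (-28)(-3) - (-18)(1) = 84 + 18 = 102
Dy = (5)(-18) - (2)(-28) = -90 + 56 = -34
x = Dx/D = 102/-17 = -6
y = Dy/D = -34/-17 = 2

x = -6, y = 2


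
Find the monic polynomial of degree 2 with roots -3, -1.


A monic polynomial with roots -3, -1 is:
p(x) = (x + 3)(x + 1)
After multiplying by (x + 3): x + 3
After multiplying by (x + 1): x^2 + 4x + 3

x^2 + 4x + 3


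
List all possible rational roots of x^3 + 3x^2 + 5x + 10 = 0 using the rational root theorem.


Rational root theorem: possible roots are ±p/q where:
  p divides the constant term (10): p ∈ {1, 2, 5, 10}
  q divides the leading coefficient (1): q ∈ {1}

All possible rational roots: -10, -5, -2, -1, 1, 2, 5, 10

-10, -5, -2, -1, 1, 2, 5, 10


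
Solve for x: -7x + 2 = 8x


Starting with: -7x + 2 = 8x
Move all x terms to left: (-7 - 8)x = 0 - 2
Simplify: -15x = -2
Divide both sides by -15: x = 2/15

x = 2/15


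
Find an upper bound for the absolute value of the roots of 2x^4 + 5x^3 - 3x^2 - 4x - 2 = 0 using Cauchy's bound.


Cauchy's bound: all roots r satisfy |r| <= 1 + max(|a_i/a_n|) for i = 0,...,n-1
where a_n is the leading coefficient.

Coefficients: [2, 5, -3, -4, -2]
Leading coefficient a_n = 2
Ratios |a_i/a_n|: 5/2, 3/2, 2, 1
Maximum ratio: 5/2
Cauchy's bound: |r| <= 1 + 5/2 = 7/2

Upper bound = 7/2


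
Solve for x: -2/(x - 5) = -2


Multiply both sides by (x - 5): -2 = -2(x - 5)
Distribute: -2 = -2x + 10
-2x = -2 - 10 = -12
x = 6

x = 6


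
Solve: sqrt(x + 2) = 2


Square both sides: x + 2 = 2^2 = 4
x = 4 - 2 = 2
x = 2
Check: sqrt(1*2 + 2) = sqrt(4) = 2 ✓

x = 2


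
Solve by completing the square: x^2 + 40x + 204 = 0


Start: x^2 + 40x + 204 = 0
Move constant: x^2 + 40x = -204
Half of 40 is 20, squared is 400
Add 400 to both sides: x^2 + 40x + 400 = 196
(x + 20)^2 = 196
x + 20 = ±14
x = -20 + 14 = -6 or x = -20 - 14 = -34

x = -34, x = -6


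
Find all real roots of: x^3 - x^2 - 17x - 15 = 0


Let p(x) = x^3 - x^2 - 17x - 15. By the rational root theorem (leading coefficient 1), any rational root is an integer divisor of 15: try ±1, ±2, ... in turn.
Test x = 1: value = -32 ≠ 0.
Test x = -1: value = 0 ✓, so (x + 1) is a factor.
Synthetic division by (x + 1): bring down 1; 1(-1) - 1 = -2; (-2)(-1) - 17 = -15; (-15)(-1) - 15 = 0 → quotient x^2 - 2x - 15, remainder 0.
Solve the quadratic x^2 - 2x - 15 = 0: discriminant = (-2)^2 - 4(1)(-15) = 4 + 60 = 64.
sqrt(64) = 8, so x = (2 ± 8)/2: x = 5 or x = -3.

x = -3, x = -1, x = 5


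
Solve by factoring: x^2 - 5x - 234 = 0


We need two numbers that multiply to -234 and add to -5.
Those numbers are -18 and 13 (since (-18) * 13 = -234 and (-18) + 13 = -5).
So x^2 - 5x - 234 = (x - 18)(x + 13) = 0
Setting each factor to zero: x = 18 or x = -13

x = -13, x = 18


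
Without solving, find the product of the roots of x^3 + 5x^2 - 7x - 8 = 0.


By Vieta's formulas for x^3 + bx^2 + cx + d = 0:
  r1 + r2 + r3 = -b/a = -5
  r1*r2 + r1*r3 + r2*r3 = c/a = -7
  r1*r2*r3 = -d/a = 8


Product = 8


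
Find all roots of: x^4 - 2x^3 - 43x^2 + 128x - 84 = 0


Let p(x) = x^4 - 2x^3 - 43x^2 + 128x - 84. By the rational root theorem (leading coefficient 1), any rational root is an integer divisor of 84: try ±1, ±2, ... in turn.
Test x = 1: value = 0 ✓, so (x - 1) is a factor.
Synthetic division by (x - 1): bring down 1; 1(1) - 2 = -1; (-1)(1) - 43 = -44; (-44)(1) + 128 = 84; 84(1) - 84 = 0 → quotient x^3 - x^2 - 44x + 84, remainder 0.
Continue with the quotient x^3 - x^2 - 44x + 84 (candidates must divide 84; re-test x = 1 first in case it repeats).
Test x = 1: value = 40 ≠ 0.
Test x = -1: value = 126 ≠ 0.
Test x = 2: value = 0 ✓, so (x - 2) is a factor.
Synthetic division by (x - 2): bring down 1; 1(2) - 1 = 1; 1(2) - 44 = -42; (-42)(2) + 84 = 0 → quotient x^2 + x - 42, remainder 0.
Solve the quadratic x^2 + x - 42 = 0: discriminant = 1^2 - 4(1)(-42) = 1 + 168 = 169.
sqrt(169) = 13, so x = (-1 ± 13)/2: x = 6 or x = -7.
Collecting all roots found:

x = -7, x = 1, x = 2, x = 6


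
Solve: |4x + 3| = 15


An absolute value equation |expr| = 15 gives two cases:
Case 1: 4x + 3 = 15
  4x = 12, so x = 3
Case 2: 4x + 3 = -15
  4x = -18, so x = -9/2

x = -9/2, x = 3


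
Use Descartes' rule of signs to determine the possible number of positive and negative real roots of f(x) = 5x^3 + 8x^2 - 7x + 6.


Descartes' rule of signs:

For positive roots, count sign changes in f(x) = 5x^3 + 8x^2 - 7x + 6:
Signs of coefficients: +, +, -, +
Number of sign changes: 2
Possible positive real roots: 2, 0

For negative roots, examine f(-x) = -5x^3 + 8x^2 + 7x + 6:
Signs of coefficients: -, +, +, +
Number of sign changes: 1
Possible negative real roots: 1

Positive roots: 2 or 0; Negative roots: 1


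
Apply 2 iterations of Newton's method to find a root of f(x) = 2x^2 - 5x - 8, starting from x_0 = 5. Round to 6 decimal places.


Newton's method: x_(n+1) = x_n - f(x_n)/f'(x_n)
f(x) = 2x^2 - 5x - 8
f'(x) = 4x - 5

Iteration 1:
  f(5.000000) = 17.000000
  f'(5.000000) = 15.000000
  x_1 = 5.000000 - (17.000000)/(15.000000) = 3.866667

Iteration 2:
  f(3.866667) = 2.568889
  f'(3.866667) = 10.466667
  x_2 = 3.866667 - (2.568889)/(10.466667) = 3.621231

x_2 = 3.621231


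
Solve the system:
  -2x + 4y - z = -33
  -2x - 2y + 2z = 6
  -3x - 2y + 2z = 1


Using Cramer's rule. Expand each determinant along the first row.
D  = (-2)*[(-2)*2 - 2*(-2)] - 4*[(-2)*2 - 2*(-3)] + (-1)*[(-2)*(-2) - (-2)*(-3)]
  = (-2)*(0) - 4*(2) + (-1)*(-2) = -6
Dx = (-33)*[(-2)*2 - 2*(-2)] - 4*[6*2 - 2*1] + (-1)*[6*(-2) - (-2)*1]
  = (-33)*(0) - 4*(10) + (-1)*(-10) = -30
Dy = (-2)*[6*2 - 2*1] - (-33)*[(-2)*2 - 2*(-3)] + (-1)*[(-2)*1 - 6*(-3)]
  = (-2)*(10) - (-33)*(2) + (-1)*(16) = 30
Dz = (-2)*[(-2)*1 - 6*(-2)] - 4*[(-2)*1 - 6*(-3)] + (-33)*[(-2)*(-2) - (-2)*(-3)]
  = (-2)*(10) - 4*(16) + (-33)*(-2) = -18
x = Dx/D = -30/-6 = 5, y = Dy/D = 30/-6 = -5, z = Dz/D = -18/-6 = 3
Check eq1: (-2)(5) + (4)(-5) + (-1)(3) = -33 = -33 ✓
Check eq2: (-2)(5) + (-2)(-5) + (2)(3) = 6 = 6 ✓
Check eq3: (-3)(5) + (-2)(-5) + (2)(3) = 1 = 1 ✓

x = 5, y = -5, z = 3


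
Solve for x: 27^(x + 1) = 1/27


Express both sides with the same base.
1/27 = 27^(-1)
Since the bases match, equate exponents: x + 1 = -1
So x = -1 - (1) = -2

x = -2


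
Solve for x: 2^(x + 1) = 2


Express both sides with the same base.
2 = 2^1
Since the bases match, equate exponents: x + 1 = 1
So x = 1 - (1) = 0

x = 0


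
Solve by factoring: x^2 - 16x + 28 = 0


We need two numbers that multiply to 28 and add to -16.
Those numbers are -14 and -2 (since (-14) * (-2) = 28 and (-14) + (-2) = -16).
So x^2 - 16x + 28 = (x - 14)(x - 2) = 0
Setting each factor to zero: x = 14 or x = 2

x = 2, x = 14


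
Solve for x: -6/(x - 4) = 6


Multiply both sides by (x - 4): -6 = 6(x - 4)
Distribute: -6 = 6x - 24
6x = -6 + 24 = 18
x = 3

x = 3


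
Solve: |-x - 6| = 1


An absolute value equation |expr| = 1 gives two cases:
Case 1: -x - 6 = 1
  -x = 7, so x = -7
Case 2: -x - 6 = -1
  -x = 5, so x = -5

x = -7, x = -5


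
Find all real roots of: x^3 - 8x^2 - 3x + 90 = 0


Let p(x) = x^3 - 8x^2 - 3x + 90. By the rational root theorem (leading coefficient 1), any rational root is an integer divisor of 90: try ±1, ±2, ... in turn.
Test x = 1: value = 80 ≠ 0.
Test x = -1: value = 84 ≠ 0.
Test x = 2: value = 60 ≠ 0.
Test x = -2: value = 56 ≠ 0.
Test x = 3: value = 36 ≠ 0.
Test x = -3: value = 0 ✓, so (x + 3) is a factor.
Synthetic division by (x + 3): bring down 1; 1(-3) - 8 = -11; (-11)(-3) - 3 = 30; 30(-3) + 90 = 0 → quotient x^2 - 11x + 30, remainder 0.
Solve the quadratic x^2 - 11x + 30 = 0: discriminant = (-11)^2 - 4(1)(30) = 121 - 120 = 1.
sqrt(1) = 1, so x = (11 ± 1)/2: x = 6 or x = 5.

x = -3, x = 5, x = 6


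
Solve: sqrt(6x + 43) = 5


Square both sides: 6x + 43 = 5^2 = 25
6x = 25 - 43 = -18
x = -3
Check: sqrt(6*(-3) + 43) = sqrt(25) = 5 ✓

x = -3


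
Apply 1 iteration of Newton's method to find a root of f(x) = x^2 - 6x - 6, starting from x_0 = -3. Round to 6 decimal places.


Newton's method: x_(n+1) = x_n - f(x_n)/f'(x_n)
f(x) = x^2 - 6x - 6
f'(x) = 2x - 6

Iteration 1:
  f(-3.000000) = 21.000000
  f'(-3.000000) = -12.000000
  x_1 = -3.000000 - (21.000000)/(-12.000000) = -1.250000

x_1 = -1.250000


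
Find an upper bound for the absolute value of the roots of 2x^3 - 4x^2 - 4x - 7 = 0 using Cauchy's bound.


Cauchy's bound: all roots r satisfy |r| <= 1 + max(|a_i/a_n|) for i = 0,...,n-1
where a_n is the leading coefficient.

Coefficients: [2, -4, -4, -7]
Leading coefficient a_n = 2
Ratios |a_i/a_n|: 2, 2, 7/2
Maximum ratio: 7/2
Cauchy's bound: |r| <= 1 + 7/2 = 9/2

Upper bound = 9/2


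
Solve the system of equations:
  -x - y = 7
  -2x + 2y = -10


Using Cramer's rule:
Determinant D = (-1)(2) - (-2)(-1) = -2 - 2 = -4
Dx = (7)(2) - (-10)(-1) = 14 - 10 = 4
Dy = (-1)(-10) - (-2)(7) = 10 + 14 = 24
x = Dx/D = 4/-4 = -1
y = Dy/D = 24/-4 = -6

x = -1, y = -6


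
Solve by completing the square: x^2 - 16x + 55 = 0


Start: x^2 - 16x + 55 = 0
Move constant: x^2 - 16x = -55
Half of -16 is -8, squared is 64
Add 64 to both sides: x^2 - 16x + 64 = 9
(x - 8)^2 = 9
x - 8 = ±3
x = 8 + 3 = 11 or x = 8 - 3 = 5

x = 5, x = 11


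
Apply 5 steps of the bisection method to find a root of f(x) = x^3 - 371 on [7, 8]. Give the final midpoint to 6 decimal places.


f(x) = x^3 - 371
f(7) = -28 < 0
f(8) = 141 > 0

Step 1: midpoint = (7.000000 + 8.000000)/2 = 7.500000
  f(7.500000) = 50.875000
  f(mid) > 0, so root is in [7.000000, 7.500000]

Step 2: midpoint = (7.000000 + 7.500000)/2 = 7.250000
  f(7.250000) = 10.078125
  f(mid) > 0, so root is in [7.000000, 7.250000]

Step 3: midpoint = (7.000000 + 7.250000)/2 = 7.125000
  f(7.125000) = -9.294922
  f(mid) < 0, so root is in [7.125000, 7.250000]

Step 4: midpoint = (7.125000 + 7.250000)/2 = 7.187500
  f(7.187500) = 0.307373
  f(mid) > 0, so root is in [7.125000, 7.187500]

Step 5: midpoint = (7.125000 + 7.187500)/2 = 7.156250
  f(7.156250) = -4.514740
  f(mid) < 0, so root is in [7.156250, 7.187500]

midpoint = 7.156250


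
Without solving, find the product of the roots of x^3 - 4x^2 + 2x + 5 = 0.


By Vieta's formulas for x^3 + bx^2 + cx + d = 0:
  r1 + r2 + r3 = -b/a = 4
  r1*r2 + r1*r3 + r2*r3 = c/a = 2
  r1*r2*r3 = -d/a = -5


Product = -5


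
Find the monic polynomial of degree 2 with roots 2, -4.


A monic polynomial with roots 2, -4 is:
p(x) = (x - 2)(x + 4)
After multiplying by (x - 2): x - 2
After multiplying by (x + 4): x^2 + 2x - 8

x^2 + 2x - 8


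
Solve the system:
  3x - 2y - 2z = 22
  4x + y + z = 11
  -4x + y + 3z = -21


Using Cramer's rule. Expand each determinant along the first row.
D  = 3*[1*3 - 1*1] - (-2)*[4*3 - 1*(-4)] + (-2)*[4*1 - 1*(-4)]
  = 3*(2) - (-2)*(16) + (-2)*(8) = 22
Dx = 22*[1*3 - 1*1] - (-2)*[11*3 - 1*(-21)] + (-2)*[11*1 - 1*(-21)]
  = 22*(2) - (-2)*(54) + (-2)*(32) = 88
Dy = 3*[11*3 - 1*(-21)] - 22*[4*3 - 1*(-4)] + (-2)*[4*(-21) - 11*(-4)]
  = 3*(54) - 22*(16) + (-2)*(-40) = -110
Dz = 3*[1*(-21) - 11*1] - (-2)*[4*(-21) - 11*(-4)] + 22*[4*1 - 1*(-4)]
  = 3*(-32) - (-2)*(-40) + 22*(8) = 0
x = Dx/D = 88/22 = 4, y = Dy/D = -110/22 = -5, z = Dz/D = 0/22 = 0
Check eq1: (3)(4) + (-2)(-5) + (-2)(0) = 22 = 22 ✓
Check eq2: (4)(4) + (1)(-5) + (1)(0) = 11 = 11 ✓
Check eq3: (-4)(4) + (1)(-5) + (3)(0) = -21 = -21 ✓

x = 4, y = -5, z = 0


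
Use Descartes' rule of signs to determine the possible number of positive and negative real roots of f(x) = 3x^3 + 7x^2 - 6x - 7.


Descartes' rule of signs:

For positive roots, count sign changes in f(x) = 3x^3 + 7x^2 - 6x - 7:
Signs of coefficients: +, +, -, -
Number of sign changes: 1
Possible positive real roots: 1

For negative roots, examine f(-x) = -3x^3 + 7x^2 + 6x - 7:
Signs of coefficients: -, +, +, -
Number of sign changes: 2
Possible negative real roots: 2, 0

Positive roots: 1; Negative roots: 2 or 0


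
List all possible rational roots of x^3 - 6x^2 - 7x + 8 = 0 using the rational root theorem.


Rational root theorem: possible roots are ±p/q where:
  p divides the constant term (8): p ∈ {1, 2, 4, 8}
  q divides the leading coefficient (1): q ∈ {1}

All possible rational roots: -8, -4, -2, -1, 1, 2, 4, 8

-8, -4, -2, -1, 1, 2, 4, 8


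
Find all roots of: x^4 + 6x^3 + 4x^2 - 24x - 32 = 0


Let p(x) = x^4 + 6x^3 + 4x^2 - 24x - 32. By the rational root theorem (leading coefficient 1), any rational root is an integer divisor of 32: try ±1, ±2, ... in turn.
Test x = 1: value = -45 ≠ 0.
Test x = -1: value = -9 ≠ 0.
Test x = 2: value = 0 ✓, so (x - 2) is a factor.
Synthetic division by (x - 2): bring down 1; 1(2) + 6 = 8; 8(2) + 4 = 20; 20(2) - 24 = 16; 16(2) - 32 = 0 → quotient x^3 + 8x^2 + 20x + 16, remainder 0.
Continue with the quotient x^3 + 8x^2 + 20x + 16 (candidates must divide 16; re-test x = 2 first in case it repeats).
Test x = 2: value = 96 ≠ 0.
Test x = -2: value = 0 ✓, so (x + 2) is a factor.
Synthetic division by (x + 2): bring down 1; 1(-2) + 8 = 6; 6(-2) + 20 = 8; 8(-2) + 16 = 0 → quotient x^2 + 6x + 8, remainder 0.
Solve the quadratic x^2 + 6x + 8 = 0: discriminant = 6^2 - 4(1)(8) = 36 - 32 = 4.
sqrt(4) = 2, so x = (-6 ± 2)/2: x = -2 or x = -4.
Collecting all roots found:

x = -4, x = -2 (multiplicity 2), x = 2


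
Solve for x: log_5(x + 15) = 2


Convert to exponential form: x + 15 = 5^2 = 25
x = 25 - 15 = 10
Check: log_5(10 + 15) = log_5(25) = log_5(25) = 2 ✓

x = 10


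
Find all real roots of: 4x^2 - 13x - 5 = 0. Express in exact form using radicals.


Using the quadratic formula: x = (-b ± sqrt(b^2 - 4ac)) / (2a)
Here a = 4, b = -13, c = -5
Discriminant = b^2 - 4ac = (-13)^2 - 4(4)(-5) = 169 + 80 = 249
Since discriminant = 249 > 0, there are two real roots.
x = (13 ± sqrt(249)) / 8
Numerically: x ≈ 3.5975 or x ≈ -0.3475

x = (13 + sqrt(249)) / 8 or x = (13 - sqrt(249)) / 8


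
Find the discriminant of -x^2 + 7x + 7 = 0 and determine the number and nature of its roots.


For ax^2 + bx + c = 0, discriminant D = b^2 - 4ac
Here a = -1, b = 7, c = 7
D = (7)^2 - 4(-1)(7) = 49 + 28 = 77

D = 77 > 0 but not a perfect square
The equation has 2 distinct real irrational roots.

Discriminant = 77, 2 distinct real irrational roots


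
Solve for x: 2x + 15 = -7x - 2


Starting with: 2x + 15 = -7x - 2
Move all x terms to left: (2 + 7)x = -2 - 15
Simplify: 9x = -17
Divide both sides by 9: x = -17/9

x = -17/9


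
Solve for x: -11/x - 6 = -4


Subtract -6 from both sides: -11/x = 2
Multiply both sides by x: -11 = 2 * x
Divide by 2: x = -11/2

x = -11/2


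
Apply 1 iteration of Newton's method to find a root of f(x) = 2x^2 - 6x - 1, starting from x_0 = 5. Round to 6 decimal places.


Newton's method: x_(n+1) = x_n - f(x_n)/f'(x_n)
f(x) = 2x^2 - 6x - 1
f'(x) = 4x - 6

Iteration 1:
  f(5.000000) = 19.000000
  f'(5.000000) = 14.000000
  x_1 = 5.000000 - (19.000000)/(14.000000) = 3.642857

x_1 = 3.642857


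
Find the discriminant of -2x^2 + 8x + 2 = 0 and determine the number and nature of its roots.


For ax^2 + bx + c = 0, discriminant D = b^2 - 4ac
Here a = -2, b = 8, c = 2
D = (8)^2 - 4(-2)(2) = 64 + 16 = 80

D = 80 > 0 but not a perfect square
The equation has 2 distinct real irrational roots.

Discriminant = 80, 2 distinct real irrational roots


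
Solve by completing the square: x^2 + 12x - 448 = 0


Start: x^2 + 12x - 448 = 0
Move constant: x^2 + 12x = 448
Half of 12 is 6, squared is 36
Add 36 to both sides: x^2 + 12x + 36 = 484
(x + 6)^2 = 484
x + 6 = ±22
x = -6 + 22 = 16 or x = -6 - 22 = -28

x = -28, x = 16


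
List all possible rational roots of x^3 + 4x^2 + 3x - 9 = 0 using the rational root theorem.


Rational root theorem: possible roots are ±p/q where:
  p divides the constant term (-9): p ∈ {1, 3, 9}
  q divides the leading coefficient (1): q ∈ {1}

All possible rational roots: -9, -3, -1, 1, 3, 9

-9, -3, -1, 1, 3, 9


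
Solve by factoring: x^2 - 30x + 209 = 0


We need two numbers that multiply to 209 and add to -30.
Those numbers are -11 and -19 (since (-11) * (-19) = 209 and (-11) + (-19) = -30).
So x^2 - 30x + 209 = (x - 11)(x - 19) = 0
Setting each factor to zero: x = 11 or x = 19

x = 11, x = 19


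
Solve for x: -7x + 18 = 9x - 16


Starting with: -7x + 18 = 9x - 16
Move all x terms to left: (-7 - 9)x = -16 - 18
Simplify: -16x = -34
Divide both sides by -16: x = 17/8

x = 17/8


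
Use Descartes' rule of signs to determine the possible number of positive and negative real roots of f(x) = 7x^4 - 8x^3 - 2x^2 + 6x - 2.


Descartes' rule of signs:

For positive roots, count sign changes in f(x) = 7x^4 - 8x^3 - 2x^2 + 6x - 2:
Signs of coefficients: +, -, -, +, -
Number of sign changes: 3
Possible positive real roots: 3, 1

For negative roots, examine f(-x) = 7x^4 + 8x^3 - 2x^2 - 6x - 2:
Signs of coefficients: +, +, -, -, -
Number of sign changes: 1
Possible negative real roots: 1

Positive roots: 3 or 1; Negative roots: 1


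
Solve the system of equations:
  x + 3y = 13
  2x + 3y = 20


Using Cramer's rule:
Determinant D = (1)(3) - (2)(3) = 3 - 6 = -3
Dx = (13)(3) - (20)(3) = 39 - 60 = -21
Dy = (1)(20) - (2)(13) = 20 - 26 = -6
x = Dx/D = -21/-3 = 7
y = Dy/D = -6/-3 = 2

x = 7, y = 2


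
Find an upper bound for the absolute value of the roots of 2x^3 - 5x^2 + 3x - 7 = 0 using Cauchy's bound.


Cauchy's bound: all roots r satisfy |r| <= 1 + max(|a_i/a_n|) for i = 0,...,n-1
where a_n is the leading coefficient.

Coefficients: [2, -5, 3, -7]
Leading coefficient a_n = 2
Ratios |a_i/a_n|: 5/2, 3/2, 7/2
Maximum ratio: 7/2
Cauchy's bound: |r| <= 1 + 7/2 = 9/2

Upper bound = 9/2


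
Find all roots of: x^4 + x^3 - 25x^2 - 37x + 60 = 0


Let p(x) = x^4 + x^3 - 25x^2 - 37x + 60. By the rational root theorem (leading coefficient 1), any rational root is an integer divisor of 60: try ±1, ±2, ... in turn.
Test x = 1: value = 0 ✓, so (x - 1) is a factor.
Synthetic division by (x - 1): bring down 1; 1(1) + 1 = 2; 2(1) - 25 = -23; (-23)(1) - 37 = -60; (-60)(1) + 60 = 0 → quotient x^3 + 2x^2 - 23x - 60, remainder 0.
Continue with the quotient x^3 + 2x^2 - 23x - 60 (candidates must divide 60; re-test x = 1 first in case it repeats).
Test x = 1: value = -80 ≠ 0.
Test x = -1: value = -36 ≠ 0.
Test x = 2: value = -90 ≠ 0.
Test x = -2: value = -14 ≠ 0.
Test x = 3: value = -84 ≠ 0.
Test x = -3: value = 0 ✓, so (x + 3) is a factor.
Synthetic division by (x + 3): bring down 1; 1(-3) + 2 = -1; (-1)(-3) - 23 = -20; (-20)(-3) - 60 = 0 → quotient x^2 - x - 20, remainder 0.
Solve the quadratic x^2 - x - 20 = 0: discriminant = (-1)^2 - 4(1)(-20) = 1 + 80 = 81.
sqrt(81) = 9, so x = (1 ± 9)/2: x = 5 or x = -4.
Collecting all roots found:

x = -4, x = -3, x = 1, x = 5


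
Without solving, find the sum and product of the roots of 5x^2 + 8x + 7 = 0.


By Vieta's formulas for ax^2 + bx + c = 0:
  Sum of roots = -b/a
  Product of roots = c/a

Here a = 5, b = 8, c = 7
Sum = -(8)/5 = -8/5
Product = 7/5 = 7/5

Sum = -8/5, Product = 7/5


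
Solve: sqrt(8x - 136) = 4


Square both sides: 8x - 136 = 4^2 = 16
8x = 16 + 136 = 152
x = 19
Check: sqrt(8*19 - 136) = sqrt(16) = 4 ✓

x = 19


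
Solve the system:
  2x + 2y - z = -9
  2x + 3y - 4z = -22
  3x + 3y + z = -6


Using Cramer's rule. Expand each determinant along the first row.
D  = 2*[3*1 - (-4)*3] - 2*[2*1 - (-4)*3] + (-1)*[2*3 - 3*3]
  = 2*(15) - 2*(14) + (-1)*(-3) = 5
Dx = (-9)*[3*1 - (-4)*3] - 2*[(-22)*1 - (-4)*(-6)] + (-1)*[(-22)*3 - 3*(-6)]
  = (-9)*(15) - 2*(-46) + (-1)*(-48) = 5
Dy = 2*[(-22)*1 - (-4)*(-6)] - (-9)*[2*1 - (-4)*3] + (-1)*[2*(-6) - (-22)*3]
  = 2*(-46) - (-9)*(14) + (-1)*(54) = -20
Dz = 2*[3*(-6) - (-22)*3] - 2*[2*(-6) - (-22)*3] + (-9)*[2*3 - 3*3]
  = 2*(48) - 2*(54) + (-9)*(-3) = 15
x = Dx/D = 5/5 = 1, y = Dy/D = -20/5 = -4, z = Dz/D = 15/5 = 3
Check eq1: (2)(1) + (2)(-4) + (-1)(3) = -9 = -9 ✓
Check eq2: (2)(1) + (3)(-4) + (-4)(3) = -22 = -22 ✓
Check eq3: (3)(1) + (3)(-4) + (1)(3) = -6 = -6 ✓

x = 1, y = -4, z = 3


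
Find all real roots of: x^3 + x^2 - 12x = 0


The constant term is 0, so x = 0 is a root. Factor out x:
  x(x^2 + x - 12) = 0
Solve the quadratic x^2 + x - 12 = 0: discriminant = 1^2 - 4(1)(-12) = 1 + 48 = 49.
sqrt(49) = 7, so x = (-1 ± 7)/2: x = 3 or x = -4.

x = -4, x = 0, x = 3


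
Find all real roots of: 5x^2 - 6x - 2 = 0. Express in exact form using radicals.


Using the quadratic formula: x = (-b ± sqrt(b^2 - 4ac)) / (2a)
Here a = 5, b = -6, c = -2
Discriminant = b^2 - 4ac = (-6)^2 - 4(5)(-2) = 36 + 40 = 76
Since discriminant = 76 > 0, there are two real roots.
x = (6 ± 2*sqrt(19)) / 10
Simplifying: x = (3 ± sqrt(19)) / 5
Numerically: x ≈ 1.4718 or x ≈ -0.2718

x = (3 + sqrt(19)) / 5 or x = (3 - sqrt(19)) / 5


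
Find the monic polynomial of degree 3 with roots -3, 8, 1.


A monic polynomial with roots -3, 8, 1 is:
p(x) = (x + 3)(x - 8)(x - 1)
After multiplying by (x + 3): x + 3
After multiplying by (x - 8): x^2 - 5x - 24
After multiplying by (x - 1): x^3 - 6x^2 - 19x + 24

x^3 - 6x^2 - 19x + 24


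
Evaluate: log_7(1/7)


We need the exponent such that 7^? = 1/7
7^(-1) = 1/7^1 = 1/7
Therefore log_7(1/7) = -1

-1


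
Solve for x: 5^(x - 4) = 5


Express both sides with the same base.
5 = 5^1
Since the bases match, equate exponents: x - 4 = 1
So x = 1 - (-4) = 5

x = 5


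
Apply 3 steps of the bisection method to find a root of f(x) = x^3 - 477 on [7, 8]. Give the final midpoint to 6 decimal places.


f(x) = x^3 - 477
f(7) = -134 < 0
f(8) = 35 > 0

Step 1: midpoint = (7.000000 + 8.000000)/2 = 7.500000
  f(7.500000) = -55.125000
  f(mid) < 0, so root is in [7.500000, 8.000000]

Step 2: midpoint = (7.500000 + 8.000000)/2 = 7.750000
  f(7.750000) = -11.515625
  f(mid) < 0, so root is in [7.750000, 8.000000]

Step 3: midpoint = (7.750000 + 8.000000)/2 = 7.875000
  f(7.875000) = 11.373047
  f(mid) > 0, so root is in [7.750000, 7.875000]

midpoint = 7.875000


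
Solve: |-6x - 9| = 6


An absolute value equation |expr| = 6 gives two cases:
Case 1: -6x - 9 = 6
  -6x = 15, so x = -5/2
Case 2: -6x - 9 = -6
  -6x = 3, so x = -1/2

x = -5/2, x = -1/2


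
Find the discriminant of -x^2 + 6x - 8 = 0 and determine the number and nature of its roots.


For ax^2 + bx + c = 0, discriminant D = b^2 - 4ac
Here a = -1, b = 6, c = -8
D = (6)^2 - 4(-1)(-8) = 36 - 32 = 4

D = 4 > 0 and is a perfect square (sqrt = 2)
The equation has 2 distinct real rational roots.

Discriminant = 4, 2 distinct real rational roots


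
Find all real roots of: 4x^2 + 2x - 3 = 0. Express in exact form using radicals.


Using the quadratic formula: x = (-b ± sqrt(b^2 - 4ac)) / (2a)
Here a = 4, b = 2, c = -3
Discriminant = b^2 - 4ac = 2^2 - 4(4)(-3) = 4 + 48 = 52
Since discriminant = 52 > 0, there are two real roots.
x = (-2 ± 2*sqrt(13)) / 8
Simplifying: x = (-1 ± sqrt(13)) / 4
Numerically: x ≈ 0.6514 or x ≈ -1.1514

x = (-1 + sqrt(13)) / 4 or x = (-1 - sqrt(13)) / 4


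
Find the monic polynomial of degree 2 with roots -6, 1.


A monic polynomial with roots -6, 1 is:
p(x) = (x + 6)(x - 1)
After multiplying by (x + 6): x + 6
After multiplying by (x - 1): x^2 + 5x - 6

x^2 + 5x - 6


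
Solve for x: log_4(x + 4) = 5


Convert to exponential form: x + 4 = 4^5 = 1024
x = 1024 - 4 = 1020
Check: log_4(1020 + 4) = log_4(1024) = log_4(1024) = 5 ✓

x = 1020


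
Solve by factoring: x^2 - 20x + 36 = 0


We need two numbers that multiply to 36 and add to -20.
Those numbers are -2 and -18 (since (-2) * (-18) = 36 and (-2) + (-18) = -20).
So x^2 - 20x + 36 = (x - 2)(x - 18) = 0
Setting each factor to zero: x = 2 or x = 18

x = 2, x = 18


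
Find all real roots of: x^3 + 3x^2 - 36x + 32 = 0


Let p(x) = x^3 + 3x^2 - 36x + 32. By the rational root theorem (leading coefficient 1), any rational root is an integer divisor of 32: try ±1, ±2, ... in turn.
Test x = 1: value = 0 ✓, so (x - 1) is a factor.
Synthetic division by (x - 1): bring down 1; 1(1) + 3 = 4; 4(1) - 36 = -32; (-32)(1) + 32 = 0 → quotient x^2 + 4x - 32, remainder 0.
Solve the quadratic x^2 + 4x - 32 = 0: discriminant = 4^2 - 4(1)(-32) = 16 + 128 = 144.
sqrt(144) = 12, so x = (-4 ± 12)/2: x = 4 or x = -8.

x = -8, x = 1, x = 4


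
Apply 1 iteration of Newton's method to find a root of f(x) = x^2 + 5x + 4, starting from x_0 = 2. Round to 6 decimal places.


Newton's method: x_(n+1) = x_n - f(x_n)/f'(x_n)
f(x) = x^2 + 5x + 4
f'(x) = 2x + 5

Iteration 1:
  f(2.000000) = 18.000000
  f'(2.000000) = 9.000000
  x_1 = 2.000000 - (18.000000)/(9.000000) = 0.000000

x_1 = 0.000000


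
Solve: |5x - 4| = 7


An absolute value equation |expr| = 7 gives two cases:
Case 1: 5x - 4 = 7
  5x = 11, so x = 11/5
Case 2: 5x - 4 = -7
  5x = -3, so x = -3/5

x = -3/5, x = 11/5


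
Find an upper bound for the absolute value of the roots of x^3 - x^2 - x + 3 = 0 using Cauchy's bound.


Cauchy's bound: all roots r satisfy |r| <= 1 + max(|a_i/a_n|) for i = 0,...,n-1
where a_n is the leading coefficient.

Coefficients: [1, -1, -1, 3]
Leading coefficient a_n = 1
Ratios |a_i/a_n|: 1, 1, 3
Maximum ratio: 3
Cauchy's bound: |r| <= 1 + 3 = 4

Upper bound = 4


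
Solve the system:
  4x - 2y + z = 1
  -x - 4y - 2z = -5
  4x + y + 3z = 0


Using Cramer's rule. Expand each determinant along the first row.
D  = 4*[(-4)*3 - (-2)*1] - (-2)*[(-1)*3 - (-2)*4] + 1*[(-1)*1 - (-4)*4]
  = 4*(-10) - (-2)*(5) + 1*(15) = -15
Dx = 1*[(-4)*3 - (-2)*1] - (-2)*[(-5)*3 - (-2)*0] + 1*[(-5)*1 - (-4)*0]
  = 1*(-10) - (-2)*(-15) + 1*(-5) = -45
Dy = 4*[(-5)*3 - (-2)*0] - 1*[(-1)*3 - (-2)*4] + 1*[(-1)*0 - (-5)*4]
  = 4*(-15) - 1*(5) + 1*(20) = -45
Dz = 4*[(-4)*0 - (-5)*1] - (-2)*[(-1)*0 - (-5)*4] + 1*[(-1)*1 - (-4)*4]
  = 4*(5) - (-2)*(20) + 1*(15) = 75
x = Dx/D = -45/-15 = 3, y = Dy/D = -45/-15 = 3, z = Dz/D = 75/-15 = -5
Check eq1: (4)(3) + (-2)(3) + (1)(-5) = 1 = 1 ✓
Check eq2: (-1)(3) + (-4)(3) + (-2)(-5) = -5 = -5 ✓
Check eq3: (4)(3) + (1)(3) + (3)(-5) = 0 = 0 ✓

x = 3, y = 3, z = -5


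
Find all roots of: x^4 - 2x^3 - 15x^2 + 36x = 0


The constant term is 0, so x = 0 is a root. Factor out x:
  x^3 - 2x^2 - 15x + 36 = 0
Let p(x) = x^3 - 2x^2 - 15x + 36. By the rational root theorem (leading coefficient 1), any rational root is an integer divisor of 36: try ±1, ±2, ... in turn.
Test x = 1: value = 20 ≠ 0.
Test x = -1: value = 48 ≠ 0.
Test x = 2: value = 6 ≠ 0.
Test x = -2: value = 50 ≠ 0.
Test x = 3: value = 0 ✓, so (x - 3) is a factor.
Synthetic division by (x - 3): bring down 1; 1(3) - 2 = 1; 1(3) - 15 = -12; (-12)(3) + 36 = 0 → quotient x^2 + x - 12, remainder 0.
Solve the quadratic x^2 + x - 12 = 0: discriminant = 1^2 - 4(1)(-12) = 1 + 48 = 49.
sqrt(49) = 7, so x = (-1 ± 7)/2: x = 3 or x = -4.
Collecting all roots found:

x = -4, x = 0, x = 3 (multiplicity 2)


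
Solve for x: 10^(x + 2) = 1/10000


Express both sides with the same base.
1/10000 = 10^(-4)
Since the bases match, equate exponents: x + 2 = -4
So x = -4 - (2) = -6

x = -6


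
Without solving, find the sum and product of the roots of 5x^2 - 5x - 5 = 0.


By Vieta's formulas for ax^2 + bx + c = 0:
  Sum of roots = -b/a
  Product of roots = c/a

Here a = 5, b = -5, c = -5
Sum = -(-5)/5 = 1
Product = -5/5 = -1

Sum = 1, Product = -1


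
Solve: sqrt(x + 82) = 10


Square both sides: x + 82 = 10^2 = 100
x = 100 - 82 = 18
x = 18
Check: sqrt(1*18 + 82) = sqrt(100) = 10 ✓

x = 18


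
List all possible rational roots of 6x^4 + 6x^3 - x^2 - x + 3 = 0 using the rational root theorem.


Rational root theorem: possible roots are ±p/q where:
  p divides the constant term (3): p ∈ {1, 3}
  q divides the leading coefficient (6): q ∈ {1, 2, 3, 6}

All possible rational roots: -3, -3/2, -1, -1/2, -1/3, -1/6, 1/6, 1/3, 1/2, 1, 3/2, 3

-3, -3/2, -1, -1/2, -1/3, -1/6, 1/6, 1/3, 1/2, 1, 3/2, 3


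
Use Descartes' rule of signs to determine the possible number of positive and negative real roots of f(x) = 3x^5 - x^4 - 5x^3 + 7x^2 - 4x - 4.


Descartes' rule of signs:

For positive roots, count sign changes in f(x) = 3x^5 - x^4 - 5x^3 + 7x^2 - 4x - 4:
Signs of coefficients: +, -, -, +, -, -
Number of sign changes: 3
Possible positive real roots: 3, 1

For negative roots, examine f(-x) = -3x^5 - x^4 + 5x^3 + 7x^2 + 4x - 4:
Signs of coefficients: -, -, +, +, +, -
Number of sign changes: 2
Possible negative real roots: 2, 0

Positive roots: 3 or 1; Negative roots: 2 or 0


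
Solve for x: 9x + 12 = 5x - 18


Starting with: 9x + 12 = 5x - 18
Move all x terms to left: (9 - 5)x = -18 - 12
Simplify: 4x = -30
Divide both sides by 4: x = -15/2

x = -15/2


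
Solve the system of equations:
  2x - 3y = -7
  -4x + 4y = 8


Using Cramer's rule:
Determinant D = (2)(4) - (-4)(-3) = 8 - 12 = -4
Dx = (-7)(4) - (8)(-3) = -28 + 24 = -4
Dy = (2)(8) - (-4)(-7) = 16 - 28 = -12
x = Dx/D = -4/-4 = 1
y = Dy/D = -12/-4 = 3

x = 1, y = 3


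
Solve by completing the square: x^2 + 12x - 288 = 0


Start: x^2 + 12x - 288 = 0
Move constant: x^2 + 12x = 288
Half of 12 is 6, squared is 36
Add 36 to both sides: x^2 + 12x + 36 = 324
(x + 6)^2 = 324
x + 6 = ±18
x = -6 + 18 = 12 or x = -6 - 18 = -24

x = -24, x = 12


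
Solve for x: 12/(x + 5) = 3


Multiply both sides by (x + 5): 12 = 3(x + 5)
Distribute: 12 = 3x + 15
3x = 12 - 15 = -3
x = -1

x = -1


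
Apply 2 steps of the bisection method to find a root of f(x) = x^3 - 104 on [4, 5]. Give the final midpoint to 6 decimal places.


f(x) = x^3 - 104
f(4) = -40 < 0
f(5) = 21 > 0

Step 1: midpoint = (4.000000 + 5.000000)/2 = 4.500000
  f(4.500000) = -12.875000
  f(mid) < 0, so root is in [4.500000, 5.000000]

Step 2: midpoint = (4.500000 + 5.000000)/2 = 4.750000
  f(4.750000) = 3.171875
  f(mid) > 0, so root is in [4.500000, 4.750000]

midpoint = 4.750000


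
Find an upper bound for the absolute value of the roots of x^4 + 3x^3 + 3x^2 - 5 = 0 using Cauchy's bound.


Cauchy's bound: all roots r satisfy |r| <= 1 + max(|a_i/a_n|) for i = 0,...,n-1
where a_n is the leading coefficient.

Coefficients: [1, 3, 3, 0, -5]
Leading coefficient a_n = 1
Ratios |a_i/a_n|: 3, 3, 0, 5
Maximum ratio: 5
Cauchy's bound: |r| <= 1 + 5 = 6

Upper bound = 6


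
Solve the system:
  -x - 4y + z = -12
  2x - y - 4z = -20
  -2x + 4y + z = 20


Using Cramer's rule. Expand each determinant along the first row.
D  = (-1)*[(-1)*1 - (-4)*4] - (-4)*[2*1 - (-4)*(-2)] + 1*[2*4 - (-1)*(-2)]
  = (-1)*(15) - (-4)*(-6) + 1*(6) = -33
Dx = (-12)*[(-1)*1 - (-4)*4] - (-4)*[(-20)*1 - (-4)*20] + 1*[(-20)*4 - (-1)*20]
  = (-12)*(15) - (-4)*(60) + 1*(-60) = 0
Dy = (-1)*[(-20)*1 - (-4)*20] - (-12)*[2*1 - (-4)*(-2)] + 1*[2*20 - (-20)*(-2)]
  = (-1)*(60) - (-12)*(-6) + 1*(0) = -132
Dz = (-1)*[(-1)*20 - (-20)*4] - (-4)*[2*20 - (-20)*(-2)] + (-12)*[2*4 - (-1)*(-2)]
  = (-1)*(60) - (-4)*(0) + (-12)*(6) = -132
x = Dx/D = 0/-33 = 0, y = Dy/D = -132/-33 = 4, z = Dz/D = -132/-33 = 4
Check eq1: (-1)(0) + (-4)(4) + (1)(4) = -12 = -12 ✓
Check eq2: (2)(0) + (-1)(4) + (-4)(4) = -20 = -20 ✓
Check eq3: (-2)(0) + (4)(4) + (1)(4) = 20 = 20 ✓

x = 0, y = 4, z = 4


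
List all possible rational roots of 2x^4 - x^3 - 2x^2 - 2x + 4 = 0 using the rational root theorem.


Rational root theorem: possible roots are ±p/q where:
  p divides the constant term (4): p ∈ {1, 2, 4}
  q divides the leading coefficient (2): q ∈ {1, 2}

All possible rational roots: -4, -2, -1, -1/2, 1/2, 1, 2, 4

-4, -2, -1, -1/2, 1/2, 1, 2, 4


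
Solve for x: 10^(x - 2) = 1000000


Express both sides with the same base.
1000000 = 10^6
Since the bases match, equate exponents: x - 2 = 6
So x = 6 - (-2) = 8

x = 8


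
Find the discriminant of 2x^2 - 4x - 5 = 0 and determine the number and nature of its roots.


For ax^2 + bx + c = 0, discriminant D = b^2 - 4ac
Here a = 2, b = -4, c = -5
D = (-4)^2 - 4(2)(-5) = 16 + 40 = 56

D = 56 > 0 but not a perfect square
The equation has 2 distinct real irrational roots.

Discriminant = 56, 2 distinct real irrational roots


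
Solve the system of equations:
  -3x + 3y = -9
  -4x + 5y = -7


Using Cramer's rule:
Determinant D = (-3)(5) - (-4)(3) = -15 + 12 = -3
Dx = (-9)(5) - (-7)(3) = -45 + 21 = -24
Dy = (-3)(-7) - (-4)(-9) = 21 - 36 = -15
x = Dx/D = -24/-3 = 8
y = Dy/D = -15/-3 = 5

x = 8, y = 5


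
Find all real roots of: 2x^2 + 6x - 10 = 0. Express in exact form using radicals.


Using the quadratic formula: x = (-b ± sqrt(b^2 - 4ac)) / (2a)
Here a = 2, b = 6, c = -10
Discriminant = b^2 - 4ac = 6^2 - 4(2)(-10) = 36 + 80 = 116
Since discriminant = 116 > 0, there are two real roots.
x = (-6 ± 2*sqrt(29)) / 4
Simplifying: x = (-3 ± sqrt(29)) / 2
Numerically: x ≈ 1.1926 or x ≈ -4.1926

x = (-3 + sqrt(29)) / 2 or x = (-3 - sqrt(29)) / 2


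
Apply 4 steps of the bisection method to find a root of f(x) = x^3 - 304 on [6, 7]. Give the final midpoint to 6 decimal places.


f(x) = x^3 - 304
f(6) = -88 < 0
f(7) = 39 > 0

Step 1: midpoint = (6.000000 + 7.000000)/2 = 6.500000
  f(6.500000) = -29.375000
  f(mid) < 0, so root is in [6.500000, 7.000000]

Step 2: midpoint = (6.500000 + 7.000000)/2 = 6.750000
  f(6.750000) = 3.546875
  f(mid) > 0, so root is in [6.500000, 6.750000]

Step 3: midpoint = (6.500000 + 6.750000)/2 = 6.625000
  f(6.625000) = -13.224609
  f(mid) < 0, so root is in [6.625000, 6.750000]

Step 4: midpoint = (6.625000 + 6.750000)/2 = 6.687500
  f(6.687500) = -4.917236
  f(mid) < 0, so root is in [6.687500, 6.750000]

midpoint = 6.687500


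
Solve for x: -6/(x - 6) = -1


Multiply both sides by (x - 6): -6 = -1(x - 6)
Distribute: -6 = -x + 6
-x = -6 - 6 = -12
x = 12

x = 12
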